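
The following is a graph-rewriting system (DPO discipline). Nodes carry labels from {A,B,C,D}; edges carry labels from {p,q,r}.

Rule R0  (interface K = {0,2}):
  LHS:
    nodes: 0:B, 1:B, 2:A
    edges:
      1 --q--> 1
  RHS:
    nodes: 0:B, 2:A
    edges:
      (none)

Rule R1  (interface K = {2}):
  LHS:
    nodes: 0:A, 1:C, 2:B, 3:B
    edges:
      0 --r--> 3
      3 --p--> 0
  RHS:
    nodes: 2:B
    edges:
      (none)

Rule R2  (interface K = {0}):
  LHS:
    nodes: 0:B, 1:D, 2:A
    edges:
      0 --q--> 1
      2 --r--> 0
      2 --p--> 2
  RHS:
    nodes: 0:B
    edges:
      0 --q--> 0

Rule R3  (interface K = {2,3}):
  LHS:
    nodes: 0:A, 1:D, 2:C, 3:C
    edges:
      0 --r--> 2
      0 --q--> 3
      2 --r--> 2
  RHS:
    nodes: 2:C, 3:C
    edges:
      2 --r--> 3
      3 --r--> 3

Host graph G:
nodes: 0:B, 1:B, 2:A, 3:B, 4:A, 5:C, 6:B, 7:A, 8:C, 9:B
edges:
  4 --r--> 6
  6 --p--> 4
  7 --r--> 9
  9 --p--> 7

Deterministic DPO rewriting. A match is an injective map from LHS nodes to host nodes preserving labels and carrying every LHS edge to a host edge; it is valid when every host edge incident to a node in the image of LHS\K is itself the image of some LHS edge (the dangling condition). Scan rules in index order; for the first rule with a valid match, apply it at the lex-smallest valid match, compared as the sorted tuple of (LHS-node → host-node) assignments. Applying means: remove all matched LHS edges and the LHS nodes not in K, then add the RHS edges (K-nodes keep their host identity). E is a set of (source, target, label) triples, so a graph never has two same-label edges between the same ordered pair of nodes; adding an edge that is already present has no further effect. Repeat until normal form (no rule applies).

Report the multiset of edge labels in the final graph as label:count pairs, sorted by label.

initial: |V|=10 |E|=4  E = 4-r->6 6-p->4 7-r->9 9-p->7
step 1: apply R1 at {0↦4, 1↦5, 2↦0, 3↦6}  → |V|=7 |E|=2  E = 7-r->9 9-p->7
step 2: apply R1 at {0↦7, 1↦8, 2↦0, 3↦9}  → |V|=4 |E|=0  E = ∅
normal form: no rule applies after step 2
NF edges: []

Answer: (no edges)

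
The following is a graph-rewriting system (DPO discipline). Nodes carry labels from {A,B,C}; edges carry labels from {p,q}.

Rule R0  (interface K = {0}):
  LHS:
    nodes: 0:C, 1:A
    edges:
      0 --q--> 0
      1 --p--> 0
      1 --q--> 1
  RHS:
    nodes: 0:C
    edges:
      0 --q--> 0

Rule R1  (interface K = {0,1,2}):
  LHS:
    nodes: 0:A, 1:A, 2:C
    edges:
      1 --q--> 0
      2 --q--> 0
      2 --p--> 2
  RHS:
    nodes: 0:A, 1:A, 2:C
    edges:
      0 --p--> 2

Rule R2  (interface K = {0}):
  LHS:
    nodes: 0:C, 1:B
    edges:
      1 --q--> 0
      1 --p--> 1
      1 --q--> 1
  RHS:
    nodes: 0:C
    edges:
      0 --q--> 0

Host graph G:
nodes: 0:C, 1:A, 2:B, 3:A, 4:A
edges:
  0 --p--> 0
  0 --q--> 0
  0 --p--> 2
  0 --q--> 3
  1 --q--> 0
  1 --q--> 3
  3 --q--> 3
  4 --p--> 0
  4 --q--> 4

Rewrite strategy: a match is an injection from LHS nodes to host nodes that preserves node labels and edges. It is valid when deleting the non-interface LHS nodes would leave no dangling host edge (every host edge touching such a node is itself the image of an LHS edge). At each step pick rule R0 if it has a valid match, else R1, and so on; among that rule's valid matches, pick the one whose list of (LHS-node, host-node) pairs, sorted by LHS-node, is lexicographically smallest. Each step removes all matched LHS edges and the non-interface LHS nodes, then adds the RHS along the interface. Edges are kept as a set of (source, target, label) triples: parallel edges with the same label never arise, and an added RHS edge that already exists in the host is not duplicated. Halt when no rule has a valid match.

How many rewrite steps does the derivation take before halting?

Answer: 3

Steps:
[0] host  ⇒  5 nodes, 9 edges  {0-p->0 0-q->0 0-p->2 0-q->3 1-q->0 1-q->3 3-q->3 4-p->0 4-q->4}
[1] R0 @ {0↦0, 1↦4}  ⇒  4 nodes, 7 edges  {0-p->0 0-q->0 0-p->2 0-q->3 1-q->0 1-q->3 3-q->3}
[2] R1 @ {0↦3, 1↦1, 2↦0}  ⇒  4 nodes, 5 edges  {0-q->0 0-p->2 1-q->0 3-p->0 3-q->3}
[3] R0 @ {0↦0, 1↦3}  ⇒  3 nodes, 3 edges  {0-q->0 0-p->2 1-q->0}
normal form: no rule applies after step 3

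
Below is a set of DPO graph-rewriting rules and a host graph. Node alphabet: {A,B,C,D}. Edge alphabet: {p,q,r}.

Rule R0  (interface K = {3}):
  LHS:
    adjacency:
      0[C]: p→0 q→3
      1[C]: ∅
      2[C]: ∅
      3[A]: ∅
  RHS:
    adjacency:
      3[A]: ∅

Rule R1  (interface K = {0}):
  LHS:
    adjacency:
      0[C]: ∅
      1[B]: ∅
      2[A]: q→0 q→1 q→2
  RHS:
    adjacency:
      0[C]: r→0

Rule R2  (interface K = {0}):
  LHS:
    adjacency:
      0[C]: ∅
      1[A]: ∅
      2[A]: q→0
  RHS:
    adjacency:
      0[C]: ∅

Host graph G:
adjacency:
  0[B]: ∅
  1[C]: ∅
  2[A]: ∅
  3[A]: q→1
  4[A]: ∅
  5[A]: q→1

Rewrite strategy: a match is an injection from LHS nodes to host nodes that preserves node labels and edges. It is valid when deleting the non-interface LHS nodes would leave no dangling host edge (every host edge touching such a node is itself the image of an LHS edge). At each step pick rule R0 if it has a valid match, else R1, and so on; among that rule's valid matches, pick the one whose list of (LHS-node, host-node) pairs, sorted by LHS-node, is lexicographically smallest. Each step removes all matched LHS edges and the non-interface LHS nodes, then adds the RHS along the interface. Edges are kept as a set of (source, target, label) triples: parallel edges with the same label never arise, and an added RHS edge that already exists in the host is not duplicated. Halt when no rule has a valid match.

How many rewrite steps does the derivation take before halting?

[0] host  ⇒  6 nodes, 2 edges  {3-q->1 5-q->1}
[1] R2 @ {0↦1, 1↦2, 2↦3}  ⇒  4 nodes, 1 edges  {5-q->1}
[2] R2 @ {0↦1, 1↦4, 2↦5}  ⇒  2 nodes, 0 edges  {∅}
normal form: no rule applies after step 2

Answer: 2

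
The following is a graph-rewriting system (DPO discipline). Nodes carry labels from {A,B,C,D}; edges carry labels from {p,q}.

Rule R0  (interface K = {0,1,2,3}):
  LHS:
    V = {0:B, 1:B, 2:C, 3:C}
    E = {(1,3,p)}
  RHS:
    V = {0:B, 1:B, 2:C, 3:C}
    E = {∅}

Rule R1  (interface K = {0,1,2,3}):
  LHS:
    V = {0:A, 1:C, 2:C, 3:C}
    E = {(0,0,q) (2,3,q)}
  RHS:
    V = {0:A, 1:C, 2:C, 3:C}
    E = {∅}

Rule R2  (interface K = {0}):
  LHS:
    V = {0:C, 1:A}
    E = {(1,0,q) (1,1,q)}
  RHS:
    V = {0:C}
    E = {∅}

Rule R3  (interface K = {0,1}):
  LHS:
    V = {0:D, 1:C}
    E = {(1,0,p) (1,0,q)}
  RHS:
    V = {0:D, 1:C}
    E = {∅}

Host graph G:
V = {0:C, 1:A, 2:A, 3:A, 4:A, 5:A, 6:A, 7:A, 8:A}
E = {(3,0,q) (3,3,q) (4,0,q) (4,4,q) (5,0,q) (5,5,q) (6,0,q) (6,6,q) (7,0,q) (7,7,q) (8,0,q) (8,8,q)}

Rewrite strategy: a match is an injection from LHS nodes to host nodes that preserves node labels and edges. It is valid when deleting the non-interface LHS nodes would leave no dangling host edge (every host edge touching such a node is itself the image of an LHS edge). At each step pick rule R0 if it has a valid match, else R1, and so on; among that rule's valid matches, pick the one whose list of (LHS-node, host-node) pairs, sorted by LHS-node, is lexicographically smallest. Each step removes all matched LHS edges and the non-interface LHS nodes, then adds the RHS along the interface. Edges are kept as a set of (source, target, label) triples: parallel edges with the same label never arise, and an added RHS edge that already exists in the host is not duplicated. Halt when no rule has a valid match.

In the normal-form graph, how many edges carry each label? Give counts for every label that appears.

Answer: (no edges)

Derivation:
start.  V:9 E:12  edges: 3-q->0 3-q->3 4-q->0 4-q->4 5-q->0 5-q->5 6-q->0 6-q->6 7-q->0 7-q->7 8-q->0 8-q->8
1. fire R2 via {0↦0, 1↦3}  →  V:8 E:10  edges: 4-q->0 4-q->4 5-q->0 5-q->5 6-q->0 6-q->6 7-q->0 7-q->7 8-q->0 8-q->8
2. fire R2 via {0↦0, 1↦4}  →  V:7 E:8  edges: 5-q->0 5-q->5 6-q->0 6-q->6 7-q->0 7-q->7 8-q->0 8-q->8
3. fire R2 via {0↦0, 1↦5}  →  V:6 E:6  edges: 6-q->0 6-q->6 7-q->0 7-q->7 8-q->0 8-q->8
4. fire R2 via {0↦0, 1↦6}  →  V:5 E:4  edges: 7-q->0 7-q->7 8-q->0 8-q->8
5. fire R2 via {0↦0, 1↦7}  →  V:4 E:2  edges: 8-q->0 8-q->8
6. fire R2 via {0↦0, 1↦8}  →  V:3 E:0  edges: ∅
halt: no rule applies after step 6
NF edges: []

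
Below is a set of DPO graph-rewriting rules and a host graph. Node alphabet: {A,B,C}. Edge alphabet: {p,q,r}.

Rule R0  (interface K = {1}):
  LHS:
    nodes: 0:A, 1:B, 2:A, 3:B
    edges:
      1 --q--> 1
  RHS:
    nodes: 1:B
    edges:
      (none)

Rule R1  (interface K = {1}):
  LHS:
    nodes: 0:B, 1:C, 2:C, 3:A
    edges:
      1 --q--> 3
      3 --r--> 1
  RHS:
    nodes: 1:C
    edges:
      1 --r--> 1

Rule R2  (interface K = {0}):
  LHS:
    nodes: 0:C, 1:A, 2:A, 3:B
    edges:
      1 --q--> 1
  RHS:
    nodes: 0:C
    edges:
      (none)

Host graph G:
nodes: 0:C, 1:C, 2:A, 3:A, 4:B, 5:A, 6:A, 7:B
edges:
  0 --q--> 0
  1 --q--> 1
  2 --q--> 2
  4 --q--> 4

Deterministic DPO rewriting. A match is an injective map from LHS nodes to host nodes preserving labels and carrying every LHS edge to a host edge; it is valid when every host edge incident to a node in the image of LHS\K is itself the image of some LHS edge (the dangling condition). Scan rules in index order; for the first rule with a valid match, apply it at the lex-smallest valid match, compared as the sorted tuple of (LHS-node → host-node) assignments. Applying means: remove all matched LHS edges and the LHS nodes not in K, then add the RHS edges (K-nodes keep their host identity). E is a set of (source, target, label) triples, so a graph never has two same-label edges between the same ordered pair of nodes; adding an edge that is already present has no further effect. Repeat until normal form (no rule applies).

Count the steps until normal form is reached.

Answer: 2

Rewrite trace:
initial: |V|=8 |E|=4  E = 0-q->0 1-q->1 2-q->2 4-q->4
step 1: apply R0 at {0↦3, 1↦4, 2↦5, 3↦7}  → |V|=5 |E|=3  E = 0-q->0 1-q->1 2-q->2
step 2: apply R2 at {0↦0, 1↦2, 2↦6, 3↦4}  → |V|=2 |E|=2  E = 0-q->0 1-q->1
halt: no rule applies after step 2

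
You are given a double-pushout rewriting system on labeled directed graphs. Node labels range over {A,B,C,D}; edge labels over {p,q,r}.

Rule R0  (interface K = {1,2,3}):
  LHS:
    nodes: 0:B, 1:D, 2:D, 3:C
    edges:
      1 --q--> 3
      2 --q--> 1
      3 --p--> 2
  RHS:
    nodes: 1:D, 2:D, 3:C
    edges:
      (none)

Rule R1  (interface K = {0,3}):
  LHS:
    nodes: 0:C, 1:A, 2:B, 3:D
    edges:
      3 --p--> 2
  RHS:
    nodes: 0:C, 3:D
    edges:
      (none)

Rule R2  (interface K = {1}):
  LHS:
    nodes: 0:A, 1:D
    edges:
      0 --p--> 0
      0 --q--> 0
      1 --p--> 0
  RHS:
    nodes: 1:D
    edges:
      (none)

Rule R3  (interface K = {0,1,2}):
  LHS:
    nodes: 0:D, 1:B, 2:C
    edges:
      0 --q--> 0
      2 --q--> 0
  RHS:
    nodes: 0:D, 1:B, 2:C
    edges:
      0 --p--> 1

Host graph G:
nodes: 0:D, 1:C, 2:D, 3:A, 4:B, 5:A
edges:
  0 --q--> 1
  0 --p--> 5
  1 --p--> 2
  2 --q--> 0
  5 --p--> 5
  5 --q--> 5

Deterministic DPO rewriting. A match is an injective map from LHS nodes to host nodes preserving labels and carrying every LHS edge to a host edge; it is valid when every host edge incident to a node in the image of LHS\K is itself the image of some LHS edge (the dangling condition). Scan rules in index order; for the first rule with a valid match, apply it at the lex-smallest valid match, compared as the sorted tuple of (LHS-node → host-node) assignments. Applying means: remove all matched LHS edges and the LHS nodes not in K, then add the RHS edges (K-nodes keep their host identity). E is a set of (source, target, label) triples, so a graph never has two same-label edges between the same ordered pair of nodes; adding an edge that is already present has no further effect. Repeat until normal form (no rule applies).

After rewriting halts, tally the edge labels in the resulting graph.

Answer: (no edges)

Steps:
initial: |V|=6 |E|=6  E = 0-q->1 0-p->5 1-p->2 2-q->0 5-p->5 5-q->5
step 1: apply R0 at {0↦4, 1↦0, 2↦2, 3↦1}  → |V|=5 |E|=3  E = 0-p->5 5-p->5 5-q->5
step 2: apply R2 at {0↦5, 1↦0}  → |V|=4 |E|=0  E = ∅
final graph: no rule applies after step 2
NF edges: []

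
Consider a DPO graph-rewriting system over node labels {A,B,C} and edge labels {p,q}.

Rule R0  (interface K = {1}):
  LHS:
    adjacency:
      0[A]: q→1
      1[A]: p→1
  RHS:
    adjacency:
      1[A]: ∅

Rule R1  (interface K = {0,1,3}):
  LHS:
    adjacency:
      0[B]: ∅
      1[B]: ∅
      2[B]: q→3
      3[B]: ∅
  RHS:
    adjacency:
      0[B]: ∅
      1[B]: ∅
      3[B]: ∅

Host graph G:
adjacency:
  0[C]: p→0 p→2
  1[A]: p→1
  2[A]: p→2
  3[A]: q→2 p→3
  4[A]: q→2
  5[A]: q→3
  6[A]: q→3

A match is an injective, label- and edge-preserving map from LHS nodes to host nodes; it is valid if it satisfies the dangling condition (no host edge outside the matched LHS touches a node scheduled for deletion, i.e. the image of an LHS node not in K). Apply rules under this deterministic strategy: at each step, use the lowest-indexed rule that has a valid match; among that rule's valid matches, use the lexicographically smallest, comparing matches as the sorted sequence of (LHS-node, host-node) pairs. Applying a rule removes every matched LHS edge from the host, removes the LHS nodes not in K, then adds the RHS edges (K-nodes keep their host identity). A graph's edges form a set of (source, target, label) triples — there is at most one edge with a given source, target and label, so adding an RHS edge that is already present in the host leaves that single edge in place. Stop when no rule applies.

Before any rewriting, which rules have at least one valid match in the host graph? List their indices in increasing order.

R0: 3 valid matches — {0↦4, 1↦2}, {0↦5, 1↦3}, {0↦6, 1↦3}
R1: no valid match — LHS pattern not found

Answer: [R0]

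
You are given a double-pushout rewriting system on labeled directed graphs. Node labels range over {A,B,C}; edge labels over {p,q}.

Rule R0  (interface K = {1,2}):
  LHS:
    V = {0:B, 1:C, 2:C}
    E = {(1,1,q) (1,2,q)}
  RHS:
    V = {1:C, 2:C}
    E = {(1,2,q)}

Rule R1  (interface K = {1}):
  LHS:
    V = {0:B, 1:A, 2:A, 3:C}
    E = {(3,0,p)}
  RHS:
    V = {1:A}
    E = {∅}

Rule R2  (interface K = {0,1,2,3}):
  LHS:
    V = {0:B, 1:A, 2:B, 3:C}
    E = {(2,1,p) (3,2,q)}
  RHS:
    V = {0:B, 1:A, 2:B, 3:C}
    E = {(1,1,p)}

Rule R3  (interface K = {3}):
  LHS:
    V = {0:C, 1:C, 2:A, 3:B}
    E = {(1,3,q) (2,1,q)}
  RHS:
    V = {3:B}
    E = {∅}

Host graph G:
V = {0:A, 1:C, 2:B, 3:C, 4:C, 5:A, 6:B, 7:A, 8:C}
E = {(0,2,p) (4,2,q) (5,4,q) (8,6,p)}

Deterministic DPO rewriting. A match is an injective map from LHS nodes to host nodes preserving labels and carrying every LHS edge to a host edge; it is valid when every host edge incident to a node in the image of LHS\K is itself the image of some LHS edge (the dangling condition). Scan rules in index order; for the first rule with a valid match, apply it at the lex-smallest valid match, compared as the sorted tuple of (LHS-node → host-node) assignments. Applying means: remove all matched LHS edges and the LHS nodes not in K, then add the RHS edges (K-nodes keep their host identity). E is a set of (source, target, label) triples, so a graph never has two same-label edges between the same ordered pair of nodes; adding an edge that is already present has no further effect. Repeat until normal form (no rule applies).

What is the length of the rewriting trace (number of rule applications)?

Answer: 2

Rewrite trace:
[0] host  ⇒  9 nodes, 4 edges  {0-p->2 4-q->2 5-q->4 8-p->6}
[1] R1 @ {0↦6, 1↦0, 2↦7, 3↦8}  ⇒  6 nodes, 3 edges  {0-p->2 4-q->2 5-q->4}
[2] R3 @ {0↦1, 1↦4, 2↦5, 3↦2}  ⇒  3 nodes, 1 edges  {0-p->2}
halt: no rule applies after step 2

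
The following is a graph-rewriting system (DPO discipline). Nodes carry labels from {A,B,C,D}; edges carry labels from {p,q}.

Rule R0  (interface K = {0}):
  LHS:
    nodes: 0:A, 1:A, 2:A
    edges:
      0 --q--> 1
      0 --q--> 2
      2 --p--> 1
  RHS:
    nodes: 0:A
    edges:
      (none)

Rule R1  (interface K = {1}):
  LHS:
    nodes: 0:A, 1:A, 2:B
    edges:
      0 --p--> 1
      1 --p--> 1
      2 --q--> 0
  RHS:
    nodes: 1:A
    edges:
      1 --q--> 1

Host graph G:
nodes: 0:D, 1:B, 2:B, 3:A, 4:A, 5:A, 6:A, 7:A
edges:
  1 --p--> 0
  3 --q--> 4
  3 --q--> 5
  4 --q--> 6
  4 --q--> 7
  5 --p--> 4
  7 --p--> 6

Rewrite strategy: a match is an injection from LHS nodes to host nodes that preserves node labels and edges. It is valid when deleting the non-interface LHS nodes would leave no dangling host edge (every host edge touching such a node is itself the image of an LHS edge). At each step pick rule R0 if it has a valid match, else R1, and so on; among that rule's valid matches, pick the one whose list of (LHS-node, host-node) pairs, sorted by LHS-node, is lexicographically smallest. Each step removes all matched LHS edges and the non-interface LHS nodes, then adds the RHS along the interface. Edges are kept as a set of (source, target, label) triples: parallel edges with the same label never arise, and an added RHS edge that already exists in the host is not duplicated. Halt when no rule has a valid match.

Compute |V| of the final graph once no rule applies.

[0] host  ⇒  8 nodes, 7 edges  {1-p->0 3-q->4 3-q->5 4-q->6 4-q->7 5-p->4 7-p->6}
[1] R0 @ {0↦4, 1↦6, 2↦7}  ⇒  6 nodes, 4 edges  {1-p->0 3-q->4 3-q->5 5-p->4}
[2] R0 @ {0↦3, 1↦4, 2↦5}  ⇒  4 nodes, 1 edges  {1-p->0}
halt: no rule applies after step 2
NF nodes: {0:D, 1:B, 2:B, 3:A}

Answer: 4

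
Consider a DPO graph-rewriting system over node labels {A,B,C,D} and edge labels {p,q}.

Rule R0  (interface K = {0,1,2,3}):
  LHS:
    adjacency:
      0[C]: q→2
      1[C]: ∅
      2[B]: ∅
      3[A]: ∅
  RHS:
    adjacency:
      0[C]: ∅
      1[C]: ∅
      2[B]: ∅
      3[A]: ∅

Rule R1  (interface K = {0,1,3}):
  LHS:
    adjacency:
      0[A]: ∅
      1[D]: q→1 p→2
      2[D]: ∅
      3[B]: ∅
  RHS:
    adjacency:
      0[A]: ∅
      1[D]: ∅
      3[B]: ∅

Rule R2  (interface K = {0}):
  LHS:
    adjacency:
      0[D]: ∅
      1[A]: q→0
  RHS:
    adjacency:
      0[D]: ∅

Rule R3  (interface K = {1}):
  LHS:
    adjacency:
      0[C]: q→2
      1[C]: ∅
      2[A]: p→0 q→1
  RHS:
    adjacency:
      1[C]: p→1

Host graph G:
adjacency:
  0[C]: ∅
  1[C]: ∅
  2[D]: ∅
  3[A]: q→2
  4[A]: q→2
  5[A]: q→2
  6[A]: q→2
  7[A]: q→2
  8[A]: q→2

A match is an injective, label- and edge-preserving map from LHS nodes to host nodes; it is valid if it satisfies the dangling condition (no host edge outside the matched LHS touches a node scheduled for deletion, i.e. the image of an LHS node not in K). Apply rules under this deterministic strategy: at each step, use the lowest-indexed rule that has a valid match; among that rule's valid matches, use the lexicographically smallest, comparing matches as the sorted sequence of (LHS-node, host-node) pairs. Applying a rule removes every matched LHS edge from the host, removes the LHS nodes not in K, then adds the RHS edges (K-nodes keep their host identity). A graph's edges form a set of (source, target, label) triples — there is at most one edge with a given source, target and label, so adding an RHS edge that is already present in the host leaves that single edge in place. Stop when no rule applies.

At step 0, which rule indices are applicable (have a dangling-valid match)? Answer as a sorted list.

Answer: [R2]

Derivation:
R0: no valid match — LHS pattern not found
R1: no valid match — LHS pattern not found
R2: 6 valid matches — {0↦2, 1↦3}, {0↦2, 1↦4}, {0↦2, 1↦5} (+3 more)
R3: no valid match — LHS pattern not found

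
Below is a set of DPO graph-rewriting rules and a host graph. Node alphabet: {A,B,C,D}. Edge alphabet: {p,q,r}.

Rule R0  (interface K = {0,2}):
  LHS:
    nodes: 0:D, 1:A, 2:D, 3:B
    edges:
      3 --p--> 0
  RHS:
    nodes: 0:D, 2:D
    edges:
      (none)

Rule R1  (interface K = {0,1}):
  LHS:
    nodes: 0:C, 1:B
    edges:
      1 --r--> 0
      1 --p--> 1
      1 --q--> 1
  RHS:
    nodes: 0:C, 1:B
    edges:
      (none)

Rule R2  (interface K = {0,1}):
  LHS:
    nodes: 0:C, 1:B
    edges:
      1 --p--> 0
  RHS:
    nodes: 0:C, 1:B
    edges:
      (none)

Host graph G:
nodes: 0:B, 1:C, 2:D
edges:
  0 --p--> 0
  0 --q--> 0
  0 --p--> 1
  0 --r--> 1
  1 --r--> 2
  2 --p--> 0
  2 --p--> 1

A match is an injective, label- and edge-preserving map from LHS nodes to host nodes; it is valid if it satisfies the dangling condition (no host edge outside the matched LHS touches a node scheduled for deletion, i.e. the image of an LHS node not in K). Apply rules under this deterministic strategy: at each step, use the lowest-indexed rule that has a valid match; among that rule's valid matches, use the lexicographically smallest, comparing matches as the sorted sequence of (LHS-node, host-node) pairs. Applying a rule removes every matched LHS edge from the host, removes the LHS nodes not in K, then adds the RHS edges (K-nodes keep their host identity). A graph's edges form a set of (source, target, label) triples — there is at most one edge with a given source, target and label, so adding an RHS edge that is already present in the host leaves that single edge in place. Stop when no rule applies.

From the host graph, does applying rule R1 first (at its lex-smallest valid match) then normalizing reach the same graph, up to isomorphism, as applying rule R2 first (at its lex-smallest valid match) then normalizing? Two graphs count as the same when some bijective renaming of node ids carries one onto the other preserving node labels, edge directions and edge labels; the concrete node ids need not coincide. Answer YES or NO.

Answer: YES

Derivation:
branch R1-first: apply at {0↦1, 1↦0} → |E|=4, then 1 more step(s) → NF |V|=3 |E|=3 V={0:B, 1:C, 2:D} E=1-r->2 2-p->0 2-p->1
branch R2-first: apply at {0↦1, 1↦0} → |E|=6, then 1 more step(s) → NF |V|=3 |E|=3 V={0:B, 1:C, 2:D} E=1-r->2 2-p->0 2-p->1
graphs isomorphic (equal up to label-preserving node renaming)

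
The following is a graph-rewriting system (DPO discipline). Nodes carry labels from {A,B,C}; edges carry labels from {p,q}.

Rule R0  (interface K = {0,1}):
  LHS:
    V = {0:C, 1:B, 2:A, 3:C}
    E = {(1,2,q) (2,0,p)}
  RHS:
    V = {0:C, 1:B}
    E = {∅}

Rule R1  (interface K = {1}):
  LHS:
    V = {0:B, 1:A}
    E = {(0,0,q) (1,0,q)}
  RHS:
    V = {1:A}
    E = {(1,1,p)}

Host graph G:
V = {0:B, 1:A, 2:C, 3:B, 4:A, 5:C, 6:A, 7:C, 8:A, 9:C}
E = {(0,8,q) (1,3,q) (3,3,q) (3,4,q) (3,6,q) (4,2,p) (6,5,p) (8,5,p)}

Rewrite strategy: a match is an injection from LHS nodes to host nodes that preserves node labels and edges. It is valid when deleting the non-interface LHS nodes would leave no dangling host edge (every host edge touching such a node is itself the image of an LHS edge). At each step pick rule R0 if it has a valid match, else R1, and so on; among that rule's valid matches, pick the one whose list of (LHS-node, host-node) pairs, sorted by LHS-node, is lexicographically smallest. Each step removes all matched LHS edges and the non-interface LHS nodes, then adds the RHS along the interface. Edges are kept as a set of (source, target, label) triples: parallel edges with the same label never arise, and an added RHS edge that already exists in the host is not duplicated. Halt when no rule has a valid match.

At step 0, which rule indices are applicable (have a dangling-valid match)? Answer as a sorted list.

R0: 6 valid matches — {0↦2, 1↦3, 2↦4, 3↦7}, {0↦2, 1↦3, 2↦4, 3↦9}, {0↦5, 1↦0, 2↦8, 3↦7} (+3 more)
R1: no valid match — 1 raw match, all fail dangling condition

Answer: [R0]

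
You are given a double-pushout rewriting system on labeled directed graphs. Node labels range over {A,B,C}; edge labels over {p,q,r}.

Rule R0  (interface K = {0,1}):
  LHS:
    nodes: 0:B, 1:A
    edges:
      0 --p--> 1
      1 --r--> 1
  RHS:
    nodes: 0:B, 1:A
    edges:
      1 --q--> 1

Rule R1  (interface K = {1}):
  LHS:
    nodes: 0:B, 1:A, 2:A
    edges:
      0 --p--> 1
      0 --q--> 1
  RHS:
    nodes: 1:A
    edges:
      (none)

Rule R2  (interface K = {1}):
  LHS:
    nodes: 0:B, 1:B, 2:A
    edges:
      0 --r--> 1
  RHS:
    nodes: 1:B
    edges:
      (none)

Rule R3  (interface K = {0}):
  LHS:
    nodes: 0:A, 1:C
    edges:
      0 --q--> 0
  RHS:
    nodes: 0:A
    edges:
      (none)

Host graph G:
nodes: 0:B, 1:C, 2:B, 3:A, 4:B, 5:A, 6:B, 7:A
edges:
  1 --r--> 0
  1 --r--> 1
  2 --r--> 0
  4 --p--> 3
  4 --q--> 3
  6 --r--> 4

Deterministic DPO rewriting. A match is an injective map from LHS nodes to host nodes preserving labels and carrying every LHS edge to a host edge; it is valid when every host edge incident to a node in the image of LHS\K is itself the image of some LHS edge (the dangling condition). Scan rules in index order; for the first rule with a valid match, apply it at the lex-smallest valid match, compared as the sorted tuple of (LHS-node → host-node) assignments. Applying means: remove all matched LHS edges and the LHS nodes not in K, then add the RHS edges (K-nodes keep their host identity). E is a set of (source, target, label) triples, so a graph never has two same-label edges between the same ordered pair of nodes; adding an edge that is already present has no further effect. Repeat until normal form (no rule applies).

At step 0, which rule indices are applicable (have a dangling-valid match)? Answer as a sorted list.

Answer: [R2]

Rewrite trace:
R0: no valid match — LHS pattern not found
R1: no valid match — 2 raw matches, all fail dangling condition
R2: 4 valid matches — {0↦2, 1↦0, 2↦5}, {0↦2, 1↦0, 2↦7}, {0↦6, 1↦4, 2↦5} (+1 more)
R3: no valid match — LHS pattern not found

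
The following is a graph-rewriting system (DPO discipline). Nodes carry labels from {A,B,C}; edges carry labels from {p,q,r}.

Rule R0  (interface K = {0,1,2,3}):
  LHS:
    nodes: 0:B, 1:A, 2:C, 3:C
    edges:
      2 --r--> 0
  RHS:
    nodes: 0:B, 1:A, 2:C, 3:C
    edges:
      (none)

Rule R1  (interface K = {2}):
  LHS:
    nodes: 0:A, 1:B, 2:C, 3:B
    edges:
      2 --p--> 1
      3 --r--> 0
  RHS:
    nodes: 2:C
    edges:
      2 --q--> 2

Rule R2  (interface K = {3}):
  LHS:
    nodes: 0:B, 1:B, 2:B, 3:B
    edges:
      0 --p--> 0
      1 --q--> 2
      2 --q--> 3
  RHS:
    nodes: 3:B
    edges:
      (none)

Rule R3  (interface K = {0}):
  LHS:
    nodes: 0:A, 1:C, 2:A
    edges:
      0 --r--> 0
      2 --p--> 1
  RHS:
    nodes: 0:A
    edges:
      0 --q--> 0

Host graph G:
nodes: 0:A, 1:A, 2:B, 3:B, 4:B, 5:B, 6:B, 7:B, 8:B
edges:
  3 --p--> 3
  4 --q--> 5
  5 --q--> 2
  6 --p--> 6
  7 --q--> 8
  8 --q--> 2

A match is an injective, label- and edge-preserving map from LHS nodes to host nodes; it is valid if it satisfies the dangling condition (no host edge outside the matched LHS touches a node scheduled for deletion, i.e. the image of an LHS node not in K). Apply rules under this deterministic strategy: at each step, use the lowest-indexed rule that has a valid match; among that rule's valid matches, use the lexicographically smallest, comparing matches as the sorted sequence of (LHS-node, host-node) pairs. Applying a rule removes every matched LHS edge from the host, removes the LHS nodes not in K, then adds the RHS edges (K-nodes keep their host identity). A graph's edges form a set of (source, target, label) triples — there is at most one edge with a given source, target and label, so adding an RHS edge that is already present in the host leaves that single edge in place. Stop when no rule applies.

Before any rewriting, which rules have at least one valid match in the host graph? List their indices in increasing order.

Answer: [R2]

Rewrite trace:
R0: no valid match — LHS pattern not found
R1: no valid match — LHS pattern not found
R2: 4 valid matches — {0↦3, 1↦4, 2↦5, 3↦2}, {0↦3, 1↦7, 2↦8, 3↦2}, {0↦6, 1↦4, 2↦5, 3↦2} (+1 more)
R3: no valid match — LHS pattern not found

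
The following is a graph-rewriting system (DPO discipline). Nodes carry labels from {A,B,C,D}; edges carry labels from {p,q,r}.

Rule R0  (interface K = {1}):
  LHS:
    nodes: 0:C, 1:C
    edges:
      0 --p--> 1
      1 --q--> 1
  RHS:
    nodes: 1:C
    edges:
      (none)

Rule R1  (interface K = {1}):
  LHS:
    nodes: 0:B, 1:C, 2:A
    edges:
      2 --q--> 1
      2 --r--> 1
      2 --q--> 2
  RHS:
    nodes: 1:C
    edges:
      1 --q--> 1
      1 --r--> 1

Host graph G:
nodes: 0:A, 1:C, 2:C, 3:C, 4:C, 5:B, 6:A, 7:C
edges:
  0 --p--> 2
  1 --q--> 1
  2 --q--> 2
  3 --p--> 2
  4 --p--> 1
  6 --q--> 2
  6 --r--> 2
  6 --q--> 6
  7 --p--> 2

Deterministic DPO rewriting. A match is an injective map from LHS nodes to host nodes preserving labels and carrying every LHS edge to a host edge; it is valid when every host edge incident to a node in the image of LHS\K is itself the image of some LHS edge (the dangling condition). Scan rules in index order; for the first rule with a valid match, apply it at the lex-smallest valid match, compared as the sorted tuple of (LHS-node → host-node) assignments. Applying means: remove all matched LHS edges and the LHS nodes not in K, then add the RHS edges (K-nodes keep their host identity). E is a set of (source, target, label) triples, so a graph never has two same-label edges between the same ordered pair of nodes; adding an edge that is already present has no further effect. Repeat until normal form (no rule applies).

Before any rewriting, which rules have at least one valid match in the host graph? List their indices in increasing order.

R0: 3 valid matches — {0↦3, 1↦2}, {0↦4, 1↦1}, {0↦7, 1↦2}
R1: 1 valid match — {0↦5, 1↦2, 2↦6}

Answer: [R0,R1]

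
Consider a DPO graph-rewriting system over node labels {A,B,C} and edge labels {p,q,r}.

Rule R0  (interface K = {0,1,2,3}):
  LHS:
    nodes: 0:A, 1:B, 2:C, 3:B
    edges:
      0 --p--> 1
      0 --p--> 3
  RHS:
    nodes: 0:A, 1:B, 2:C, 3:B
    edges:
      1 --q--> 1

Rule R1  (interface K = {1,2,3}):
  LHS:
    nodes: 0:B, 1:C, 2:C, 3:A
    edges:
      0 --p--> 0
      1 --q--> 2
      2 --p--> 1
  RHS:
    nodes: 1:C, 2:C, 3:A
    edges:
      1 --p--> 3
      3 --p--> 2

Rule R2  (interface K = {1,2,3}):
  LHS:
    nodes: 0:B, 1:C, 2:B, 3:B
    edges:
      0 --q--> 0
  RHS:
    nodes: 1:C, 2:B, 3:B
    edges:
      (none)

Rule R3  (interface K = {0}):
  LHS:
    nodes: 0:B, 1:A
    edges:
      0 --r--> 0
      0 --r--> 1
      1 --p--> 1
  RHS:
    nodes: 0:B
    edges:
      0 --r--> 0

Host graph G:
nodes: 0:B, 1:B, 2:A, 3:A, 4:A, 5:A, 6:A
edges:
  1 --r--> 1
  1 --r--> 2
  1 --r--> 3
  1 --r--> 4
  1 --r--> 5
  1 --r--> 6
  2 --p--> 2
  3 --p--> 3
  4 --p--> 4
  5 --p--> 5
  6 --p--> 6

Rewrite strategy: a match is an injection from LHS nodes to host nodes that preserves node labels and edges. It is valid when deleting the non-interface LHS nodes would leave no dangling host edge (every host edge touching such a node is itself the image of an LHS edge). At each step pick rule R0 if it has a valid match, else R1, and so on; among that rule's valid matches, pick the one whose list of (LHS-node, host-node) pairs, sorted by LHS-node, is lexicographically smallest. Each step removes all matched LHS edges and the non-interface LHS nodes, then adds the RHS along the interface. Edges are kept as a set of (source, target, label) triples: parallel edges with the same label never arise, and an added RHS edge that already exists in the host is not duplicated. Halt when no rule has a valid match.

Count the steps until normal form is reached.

start.  V:7 E:11  edges: 1-r->1 1-r->2 1-r->3 1-r->4 1-r->5 1-r->6 2-p->2 3-p->3 4-p->4 5-p->5 6-p->6
1. fire R3 via {0↦1, 1↦2}  →  V:6 E:9  edges: 1-r->1 1-r->3 1-r->4 1-r->5 1-r->6 3-p->3 4-p->4 5-p->5 6-p->6
2. fire R3 via {0↦1, 1↦3}  →  V:5 E:7  edges: 1-r->1 1-r->4 1-r->5 1-r->6 4-p->4 5-p->5 6-p->6
3. fire R3 via {0↦1, 1↦4}  →  V:4 E:5  edges: 1-r->1 1-r->5 1-r->6 5-p->5 6-p->6
4. fire R3 via {0↦1, 1↦5}  →  V:3 E:3  edges: 1-r->1 1-r->6 6-p->6
5. fire R3 via {0↦1, 1↦6}  →  V:2 E:1  edges: 1-r->1
final graph: no rule applies after step 5

Answer: 5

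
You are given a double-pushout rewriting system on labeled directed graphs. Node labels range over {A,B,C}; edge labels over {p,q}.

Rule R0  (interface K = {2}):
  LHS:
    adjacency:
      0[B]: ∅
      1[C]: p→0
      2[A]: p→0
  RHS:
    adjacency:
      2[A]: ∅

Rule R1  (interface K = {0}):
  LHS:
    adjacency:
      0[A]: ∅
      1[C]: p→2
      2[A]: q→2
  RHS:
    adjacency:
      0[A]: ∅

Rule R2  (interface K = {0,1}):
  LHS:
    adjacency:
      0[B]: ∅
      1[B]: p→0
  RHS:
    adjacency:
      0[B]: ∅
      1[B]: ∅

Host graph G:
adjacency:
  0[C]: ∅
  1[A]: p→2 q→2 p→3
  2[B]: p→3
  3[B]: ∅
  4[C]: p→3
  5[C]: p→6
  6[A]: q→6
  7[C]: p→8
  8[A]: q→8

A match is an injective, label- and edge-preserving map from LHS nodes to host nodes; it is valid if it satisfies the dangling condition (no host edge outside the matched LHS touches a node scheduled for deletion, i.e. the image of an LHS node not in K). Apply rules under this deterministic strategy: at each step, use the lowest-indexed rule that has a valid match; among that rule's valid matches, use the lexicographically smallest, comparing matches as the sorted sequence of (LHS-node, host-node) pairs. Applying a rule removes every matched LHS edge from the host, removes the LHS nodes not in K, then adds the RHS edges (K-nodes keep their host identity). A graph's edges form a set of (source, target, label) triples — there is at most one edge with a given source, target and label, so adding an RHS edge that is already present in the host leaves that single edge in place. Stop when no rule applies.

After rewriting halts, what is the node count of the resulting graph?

start.  V:9 E:9  edges: 1-p->2 1-q->2 1-p->3 2-p->3 4-p->3 5-p->6 6-q->6 7-p->8 8-q->8
1. fire R1 via {0↦1, 1↦5, 2↦6}  →  V:7 E:7  edges: 1-p->2 1-q->2 1-p->3 2-p->3 4-p->3 7-p->8 8-q->8
2. fire R1 via {0↦1, 1↦7, 2↦8}  →  V:5 E:5  edges: 1-p->2 1-q->2 1-p->3 2-p->3 4-p->3
3. fire R2 via {0↦3, 1↦2}  →  V:5 E:4  edges: 1-p->2 1-q->2 1-p->3 4-p->3
4. fire R0 via {0↦3, 1↦4, 2↦1}  →  V:3 E:2  edges: 1-p->2 1-q->2
normal form: no rule applies after step 4
NF nodes: {0:C, 1:A, 2:B}

Answer: 3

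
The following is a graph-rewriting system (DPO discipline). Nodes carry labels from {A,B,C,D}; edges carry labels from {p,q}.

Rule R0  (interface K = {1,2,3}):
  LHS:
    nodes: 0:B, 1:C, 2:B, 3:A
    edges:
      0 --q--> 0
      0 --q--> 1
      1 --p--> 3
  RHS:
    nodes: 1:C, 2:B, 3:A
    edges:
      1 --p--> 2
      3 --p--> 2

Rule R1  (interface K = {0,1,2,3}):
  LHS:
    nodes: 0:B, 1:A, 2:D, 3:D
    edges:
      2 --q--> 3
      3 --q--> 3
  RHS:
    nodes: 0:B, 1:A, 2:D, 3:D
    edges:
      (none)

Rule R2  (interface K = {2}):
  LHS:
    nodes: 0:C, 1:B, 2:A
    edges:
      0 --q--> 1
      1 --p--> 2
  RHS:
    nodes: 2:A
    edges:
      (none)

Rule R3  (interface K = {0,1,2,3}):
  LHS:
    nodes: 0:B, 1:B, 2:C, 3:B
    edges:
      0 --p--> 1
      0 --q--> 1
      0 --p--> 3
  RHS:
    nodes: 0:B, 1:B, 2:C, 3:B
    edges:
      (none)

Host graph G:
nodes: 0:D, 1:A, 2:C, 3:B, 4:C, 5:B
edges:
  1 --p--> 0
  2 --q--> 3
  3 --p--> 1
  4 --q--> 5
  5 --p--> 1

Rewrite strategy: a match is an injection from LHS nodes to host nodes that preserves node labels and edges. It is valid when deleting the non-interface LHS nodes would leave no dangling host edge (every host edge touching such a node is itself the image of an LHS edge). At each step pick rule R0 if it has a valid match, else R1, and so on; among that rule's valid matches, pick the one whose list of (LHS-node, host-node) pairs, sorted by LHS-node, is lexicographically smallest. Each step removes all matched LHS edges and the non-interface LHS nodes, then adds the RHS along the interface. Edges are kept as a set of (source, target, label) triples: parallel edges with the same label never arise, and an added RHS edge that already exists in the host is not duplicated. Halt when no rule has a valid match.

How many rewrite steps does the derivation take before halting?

start.  V:6 E:5  edges: 1-p->0 2-q->3 3-p->1 4-q->5 5-p->1
1. fire R2 via {0↦2, 1↦3, 2↦1}  →  V:4 E:3  edges: 1-p->0 4-q->5 5-p->1
2. fire R2 via {0↦4, 1↦5, 2↦1}  →  V:2 E:1  edges: 1-p->0
normal form: no rule applies after step 2

Answer: 2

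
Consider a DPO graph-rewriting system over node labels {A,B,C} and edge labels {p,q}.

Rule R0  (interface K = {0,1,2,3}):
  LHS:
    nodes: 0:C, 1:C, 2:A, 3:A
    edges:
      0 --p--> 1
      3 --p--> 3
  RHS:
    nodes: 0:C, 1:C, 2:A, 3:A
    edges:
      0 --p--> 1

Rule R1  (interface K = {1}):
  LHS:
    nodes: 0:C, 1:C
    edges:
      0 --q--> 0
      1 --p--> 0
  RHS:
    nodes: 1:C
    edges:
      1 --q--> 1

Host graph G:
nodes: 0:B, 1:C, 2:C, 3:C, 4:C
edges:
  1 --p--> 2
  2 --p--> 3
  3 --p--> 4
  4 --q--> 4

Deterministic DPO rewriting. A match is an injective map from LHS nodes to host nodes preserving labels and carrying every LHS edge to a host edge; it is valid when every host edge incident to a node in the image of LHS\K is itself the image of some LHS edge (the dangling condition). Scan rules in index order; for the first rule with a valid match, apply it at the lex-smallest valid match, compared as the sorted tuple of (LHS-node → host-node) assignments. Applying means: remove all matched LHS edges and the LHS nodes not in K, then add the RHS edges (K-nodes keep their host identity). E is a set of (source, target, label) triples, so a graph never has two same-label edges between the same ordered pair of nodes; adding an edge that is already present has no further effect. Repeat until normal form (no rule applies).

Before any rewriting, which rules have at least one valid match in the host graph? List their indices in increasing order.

Answer: [R1]

Rewrite trace:
R0: no valid match — LHS pattern not found
R1: 1 valid match — {0↦4, 1↦3}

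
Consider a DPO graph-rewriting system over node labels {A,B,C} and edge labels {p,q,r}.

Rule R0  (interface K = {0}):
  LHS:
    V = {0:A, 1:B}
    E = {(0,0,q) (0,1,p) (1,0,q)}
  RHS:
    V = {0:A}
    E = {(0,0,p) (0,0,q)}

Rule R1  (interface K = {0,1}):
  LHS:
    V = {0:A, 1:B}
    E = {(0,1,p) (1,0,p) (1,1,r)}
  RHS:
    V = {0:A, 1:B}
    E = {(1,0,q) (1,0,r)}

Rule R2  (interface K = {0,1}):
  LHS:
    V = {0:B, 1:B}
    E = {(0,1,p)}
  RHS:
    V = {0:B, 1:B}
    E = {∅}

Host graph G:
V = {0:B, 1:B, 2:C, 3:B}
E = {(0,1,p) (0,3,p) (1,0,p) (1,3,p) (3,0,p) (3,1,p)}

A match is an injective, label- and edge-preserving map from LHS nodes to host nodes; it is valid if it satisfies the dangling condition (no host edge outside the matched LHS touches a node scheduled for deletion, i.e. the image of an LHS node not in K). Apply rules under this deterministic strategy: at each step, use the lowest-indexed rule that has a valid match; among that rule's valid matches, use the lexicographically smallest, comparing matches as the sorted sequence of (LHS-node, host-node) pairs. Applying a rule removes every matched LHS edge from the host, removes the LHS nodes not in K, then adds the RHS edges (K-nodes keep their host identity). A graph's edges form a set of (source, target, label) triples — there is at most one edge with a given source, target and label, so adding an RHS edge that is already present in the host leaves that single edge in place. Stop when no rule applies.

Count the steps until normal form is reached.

Answer: 6

Derivation:
initial: |V|=4 |E|=6  E = 0-p->1 0-p->3 1-p->0 1-p->3 3-p->0 3-p->1
step 1: apply R2 at {0↦0, 1↦1}  → |V|=4 |E|=5  E = 0-p->3 1-p->0 1-p->3 3-p->0 3-p->1
step 2: apply R2 at {0↦0, 1↦3}  → |V|=4 |E|=4  E = 1-p->0 1-p->3 3-p->0 3-p->1
step 3: apply R2 at {0↦1, 1↦0}  → |V|=4 |E|=3  E = 1-p->3 3-p->0 3-p->1
step 4: apply R2 at {0↦1, 1↦3}  → |V|=4 |E|=2  E = 3-p->0 3-p->1
step 5: apply R2 at {0↦3, 1↦0}  → |V|=4 |E|=1  E = 3-p->1
step 6: apply R2 at {0↦3, 1↦1}  → |V|=4 |E|=0  E = ∅
normal form: no rule applies after step 6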